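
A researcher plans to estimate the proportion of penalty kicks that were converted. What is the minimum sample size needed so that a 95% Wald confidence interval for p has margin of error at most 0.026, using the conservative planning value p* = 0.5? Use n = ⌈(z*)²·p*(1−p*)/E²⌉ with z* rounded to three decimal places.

For 95% confidence, z* = 1.960.
p*(1−p*) = 0.2500.
(z*)²·p*(1−p*)/E² = 3.841600·0.2500/0.000676 = 1420.710.
Rounding up, n = 1421.

n = 1421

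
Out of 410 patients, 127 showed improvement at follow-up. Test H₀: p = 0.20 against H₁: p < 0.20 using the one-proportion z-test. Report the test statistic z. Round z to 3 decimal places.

The sample proportion is 127/410 = 0.30976.
Null standard error: √(0.20·0.80/410) = √0.000390244 = 0.019755.
Test statistic: z = 0.10976/0.019755 = 5.556.

z = 5.556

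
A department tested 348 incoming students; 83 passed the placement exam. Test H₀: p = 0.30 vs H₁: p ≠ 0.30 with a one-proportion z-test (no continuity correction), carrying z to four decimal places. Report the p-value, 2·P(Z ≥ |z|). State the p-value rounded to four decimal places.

p-value = 0.0123

p̂ = 83/348 = 0.23851.
SE₀ = √(0.30·0.70/348) = 0.024565.
z = (p̂ − p₀)/SE = (83/348 − 0.30)/0.024565 ≈ -2.5033.
From the standard normal, 2·P(Z ≥ |z|) = 0.0123.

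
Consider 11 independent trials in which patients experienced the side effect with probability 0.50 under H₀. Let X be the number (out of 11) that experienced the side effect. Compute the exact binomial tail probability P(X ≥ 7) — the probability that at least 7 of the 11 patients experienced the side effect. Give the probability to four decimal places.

X ~ Binomial(n=11, p=0.50).
P(X ≥ 7) = Σ_{j=7}^{11} C(11,j)·0.50^j·0.50^{11−j}.
= 0.161133 + 0.080566 + 0.026855 + 0.005371 + 0.000488 = 0.2744.

P = 0.2744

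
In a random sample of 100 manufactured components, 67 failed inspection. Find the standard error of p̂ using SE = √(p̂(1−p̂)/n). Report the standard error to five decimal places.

SE = 0.04702

With x = 67 successes in n = 100, p̂ = 0.67000.
p̂(1−p̂) = 0.67000·0.33000 = 0.221100.
SE = √(0.221100/100) = 0.04702.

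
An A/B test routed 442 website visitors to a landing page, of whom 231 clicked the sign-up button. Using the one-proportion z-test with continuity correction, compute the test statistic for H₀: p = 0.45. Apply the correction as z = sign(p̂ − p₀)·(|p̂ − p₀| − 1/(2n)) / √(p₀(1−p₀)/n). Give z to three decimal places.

Sample proportion p̂ = 231/442 = 0.52262. p̂ − p₀ = 0.072624.
Continuity correction 1/(2n) = 1/884 = 0.001131.
Corrected numerator: |0.072624| − 0.001131 = 0.071493.
SE₀ = √(0.45·0.55/442) = 0.023663.
z = (+)0.071493/0.023663 = 3.021.

z = 3.021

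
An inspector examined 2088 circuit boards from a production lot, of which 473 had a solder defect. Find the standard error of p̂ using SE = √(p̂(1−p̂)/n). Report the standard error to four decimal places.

The sample proportion is 473/2088 = 0.22653.
p̂(1−p̂) = 0.22653·0.77347 = 0.175214.
Dividing by n and taking the root: √0.000083915 = 0.0092.

SE = 0.0092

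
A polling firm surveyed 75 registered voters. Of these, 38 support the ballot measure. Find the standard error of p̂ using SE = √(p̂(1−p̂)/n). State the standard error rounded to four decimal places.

The sample proportion is 38/75 = 0.50667.
p̂(1−p̂) = 0.249956.
SE = √(0.249956/75) = √0.003332747 = 0.0577.

SE = 0.0577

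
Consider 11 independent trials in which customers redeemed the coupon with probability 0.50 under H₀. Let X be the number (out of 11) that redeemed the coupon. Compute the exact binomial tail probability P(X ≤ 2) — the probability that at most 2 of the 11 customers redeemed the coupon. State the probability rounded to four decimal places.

X is binomial with n = 11 and p = 0.50.
P(X ≤ 2) = C(11,0)·0.50^0·0.50^11 + C(11,1)·0.50^1·0.50^10 + C(11,2)·0.50^2·0.50^9.
= 0.000488 + 0.005371 + 0.026855 = 0.0327.

P = 0.0327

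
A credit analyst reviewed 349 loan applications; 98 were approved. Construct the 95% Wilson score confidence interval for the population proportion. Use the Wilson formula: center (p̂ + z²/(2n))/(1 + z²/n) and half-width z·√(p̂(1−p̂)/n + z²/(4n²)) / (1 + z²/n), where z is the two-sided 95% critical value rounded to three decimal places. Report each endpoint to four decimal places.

(0.2362, 0.3301)

p̂ = 98/349 = 0.28080; z = 1.960, so z² = 3.841600.
1 + z²/n = 1.011007.
Adjusted center: (0.28080 + z²/(2n))/1.011007 = 0.28319.
Radicand: p̂(1−p̂)/n + z²/(4n²) = 0.000578660 + 0.000007885 = 0.000586545.
Half-width = z·√(radicand)/denom = 1.960·0.024219/1.011007 = 0.04695.
So the interval runs from 0.2362 to 0.3301.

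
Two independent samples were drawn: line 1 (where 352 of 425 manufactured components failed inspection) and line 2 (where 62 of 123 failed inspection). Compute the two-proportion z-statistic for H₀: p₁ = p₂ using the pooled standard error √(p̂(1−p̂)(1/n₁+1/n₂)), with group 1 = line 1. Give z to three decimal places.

z = 7.366

p̂₁ = 352/425 = 0.82824, p̂₂ = 62/123 = 0.50407.
Pooled p̂ = (352+62)/(425+123) = 414/548 = 0.75547.
SE = √[p̂(1−p̂)(1/n₁+1/n₂)] = √[0.75547·0.24453·(1/425+1/123)] ≈ 0.044006.
z = (p̂₁ − p̂₂)/SE = (0.82824 − 0.50407)/0.044006 = 0.32417/0.044006 = 7.366.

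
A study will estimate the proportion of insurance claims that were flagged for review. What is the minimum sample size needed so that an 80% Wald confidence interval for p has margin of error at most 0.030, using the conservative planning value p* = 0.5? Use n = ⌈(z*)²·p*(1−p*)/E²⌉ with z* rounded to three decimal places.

n = 457

z* = 1.282 at the 80% level.
p*(1−p*) = 0.2500.
Required n before rounding: 1.643524 × 0.2500 / 0.030² = 456.534.
Rounding up, n = 457.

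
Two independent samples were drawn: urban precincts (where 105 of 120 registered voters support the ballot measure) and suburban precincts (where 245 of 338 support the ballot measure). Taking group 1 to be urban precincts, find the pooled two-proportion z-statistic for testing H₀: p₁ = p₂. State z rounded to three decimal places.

z = 3.329

p̂₁ = 105/120 = 0.87500, p̂₂ = 245/338 = 0.72485.
Pooled p̂ = (105+245)/(120+338) = 350/458 = 0.76419.
Pooled SE = √[0.1802025·0.01129191] ≈ 0.045109.
z = 0.15015/0.045109 = 3.329.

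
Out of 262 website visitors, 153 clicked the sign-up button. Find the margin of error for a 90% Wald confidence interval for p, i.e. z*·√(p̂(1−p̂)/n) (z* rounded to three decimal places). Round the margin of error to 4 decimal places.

ME = 0.0501

With x = 153 successes in n = 262, p̂ = 0.58397.
SE(p̂) = √(0.58397·0.41603/262) = 0.030451.
z* = 1.645 at the 90% level.
So ME = 0.0501.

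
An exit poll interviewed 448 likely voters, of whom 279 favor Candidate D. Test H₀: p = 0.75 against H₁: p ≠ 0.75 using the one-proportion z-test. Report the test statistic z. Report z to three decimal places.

z = -6.219

With x = 279 successes in n = 448, p̂ = 0.62277.
Under H₀, SE = √(p₀(1−p₀)/n) = √(0.75·0.25/448) = √0.000418527 = 0.020458.
z = (0.62277 − 0.75)/0.020458 = -0.12723/0.020458 = -6.219.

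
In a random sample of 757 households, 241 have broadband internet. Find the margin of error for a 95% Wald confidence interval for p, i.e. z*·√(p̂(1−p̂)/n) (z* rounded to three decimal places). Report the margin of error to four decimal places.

The sample proportion is 241/757 = 0.31836.
SE = √(p̂(1−p̂)/n) = √(0.217008/757) = 0.016931.
z* = 1.960 at the 95% level.
Margin of error = z*·SE = 1.960 × 0.016931 = 0.0332.

ME = 0.0332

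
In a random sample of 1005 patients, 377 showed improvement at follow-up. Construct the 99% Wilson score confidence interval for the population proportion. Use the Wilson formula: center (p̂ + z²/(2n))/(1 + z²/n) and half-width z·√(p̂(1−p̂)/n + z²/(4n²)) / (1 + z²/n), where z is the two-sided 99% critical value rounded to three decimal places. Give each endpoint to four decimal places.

p̂ = 377/1005 = 0.37512; z = 2.576, so z² = 6.635776.
1 + z²/n = 1.006603.
Adjusted center: (0.37512 + z²/(2n))/1.006603 = 0.37594.
Radicand: p̂(1−p̂)/n + z²/(4n²) = 0.000233240 + 0.000001642 = 0.000234882.
Half-width = 2.576·√0.000234882/1.006603 = 0.03922.
So the interval runs from 0.3367 to 0.4152.

(0.3367, 0.4152)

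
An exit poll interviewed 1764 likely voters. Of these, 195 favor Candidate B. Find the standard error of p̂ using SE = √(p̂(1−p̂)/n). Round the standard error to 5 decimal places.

The sample proportion is 195/1764 = 0.11054.
p̂(1−p̂) = 0.11054·0.88946 = 0.098321.
Dividing by n and taking the root: √0.000055738 = 0.00747.

SE = 0.00747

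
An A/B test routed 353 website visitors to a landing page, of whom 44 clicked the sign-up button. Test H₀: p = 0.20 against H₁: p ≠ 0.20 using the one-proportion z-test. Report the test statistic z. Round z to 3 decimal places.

z = -3.539

Sample proportion p̂ = 44/353 = 0.12465.
Null standard error: √(0.20·0.80/353) = √0.000453258 = 0.021290.
z = (0.12465 − 0.20)/0.021290 = -0.07535/0.021290 = -3.539.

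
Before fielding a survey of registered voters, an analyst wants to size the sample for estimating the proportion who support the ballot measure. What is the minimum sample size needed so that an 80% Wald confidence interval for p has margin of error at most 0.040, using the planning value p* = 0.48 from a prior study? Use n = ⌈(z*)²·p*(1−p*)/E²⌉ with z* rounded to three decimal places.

For 80% confidence, z* = 1.282.
p*(1−p*) = 0.2496.
Required n before rounding: 1.643524 × 0.2496 / 0.040² = 256.390.
Rounding up, n = 257.

n = 257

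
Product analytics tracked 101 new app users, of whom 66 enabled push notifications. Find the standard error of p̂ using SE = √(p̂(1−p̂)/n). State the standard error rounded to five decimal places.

With x = 66 successes in n = 101, p̂ = 0.65347.
p̂(1−p̂) = 0.226447.
SE = √(0.226447/101) = 0.04735.

SE = 0.04735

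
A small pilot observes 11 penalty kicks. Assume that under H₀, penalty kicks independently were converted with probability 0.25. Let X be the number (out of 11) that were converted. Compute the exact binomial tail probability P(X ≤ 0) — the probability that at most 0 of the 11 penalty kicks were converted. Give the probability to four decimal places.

P = 0.0422

X is binomial with n = 11 and p = 0.25.
P(X ≤ 0) = C(11,0)·0.25^0·0.75^11.
= 0.042235 = 0.0422.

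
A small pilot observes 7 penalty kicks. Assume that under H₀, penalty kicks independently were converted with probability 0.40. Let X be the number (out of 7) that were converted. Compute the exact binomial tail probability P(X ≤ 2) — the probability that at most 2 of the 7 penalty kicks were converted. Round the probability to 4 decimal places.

X ~ Binomial(n=7, p=0.40).
P(X ≤ 2) = C(7,0)·0.40^0·0.60^7 + C(7,1)·0.40^1·0.60^6 + C(7,2)·0.40^2·0.60^5.
= 0.027994 + 0.130637 + 0.261274 = 0.4199.

P = 0.4199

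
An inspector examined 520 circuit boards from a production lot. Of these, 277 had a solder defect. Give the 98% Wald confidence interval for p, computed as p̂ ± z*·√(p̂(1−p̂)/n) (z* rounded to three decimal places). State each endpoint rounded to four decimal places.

(0.4818, 0.5836)

Sample proportion p̂ = 277/520 = 0.53269.
SE = √(p̂(1−p̂)/n) = √(0.248931/520) = 0.021880.
For 98% confidence, z* = 2.326.
Margin = 2.326·0.021880 = 0.05089.
Interval: 0.53269 ± 0.05089 → (0.4818, 0.5836).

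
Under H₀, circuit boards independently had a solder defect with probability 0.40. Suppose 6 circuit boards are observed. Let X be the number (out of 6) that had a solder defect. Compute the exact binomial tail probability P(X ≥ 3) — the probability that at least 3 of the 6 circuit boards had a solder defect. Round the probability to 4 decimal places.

X ~ Binomial(n=6, p=0.40).
P(X ≥ 3) = C(6,3)·0.40^3·0.60^3 + C(6,4)·0.40^4·0.60^2 + C(6,5)·0.40^5·0.60^1 + C(6,6)·0.40^6·0.60^0.
= 0.276480 + 0.138240 + 0.036864 + 0.004096 = 0.4557.

P = 0.4557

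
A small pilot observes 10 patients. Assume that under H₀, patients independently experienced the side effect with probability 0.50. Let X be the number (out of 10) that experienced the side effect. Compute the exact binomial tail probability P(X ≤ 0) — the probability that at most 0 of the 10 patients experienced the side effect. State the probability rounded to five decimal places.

X ~ Binomial(n=10, p=0.50).
P(X ≤ 0) = C(10,0)·0.50^0·0.50^10.
= 0.000977 = 0.00098.

P = 0.00098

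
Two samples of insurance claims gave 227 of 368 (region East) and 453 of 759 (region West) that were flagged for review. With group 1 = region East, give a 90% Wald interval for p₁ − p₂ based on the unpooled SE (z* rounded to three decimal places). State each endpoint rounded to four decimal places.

(-0.0309, 0.0710)

p̂₁ = 0.61685, p̂₂ = 0.59684, so the observed difference is 0.02001.
SE = √(0.000642246 + 0.000317026) = √0.000959272 = 0.030972.
For 90% confidence, z* = 1.645. Margin = 1.645·0.030972 = 0.05095.
Interval: 0.02001 ± 0.05095 → (-0.0309, 0.0710).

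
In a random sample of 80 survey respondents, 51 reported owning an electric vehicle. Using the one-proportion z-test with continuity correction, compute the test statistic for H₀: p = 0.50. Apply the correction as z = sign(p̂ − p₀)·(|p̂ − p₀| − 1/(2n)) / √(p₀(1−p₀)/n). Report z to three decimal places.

With x = 51 successes in n = 80, p̂ = 0.63750. p̂ − p₀ = 0.137500.
Continuity correction 1/(2n) = 1/160 = 0.006250.
Corrected numerator: |0.137500| − 0.006250 = 0.131250.
Under H₀, SE = √(p₀(1−p₀)/n) = √(0.50·0.50/80) = √0.003125000 = 0.055902.
z = +0.131250/0.055902 = 2.348.

z = 2.348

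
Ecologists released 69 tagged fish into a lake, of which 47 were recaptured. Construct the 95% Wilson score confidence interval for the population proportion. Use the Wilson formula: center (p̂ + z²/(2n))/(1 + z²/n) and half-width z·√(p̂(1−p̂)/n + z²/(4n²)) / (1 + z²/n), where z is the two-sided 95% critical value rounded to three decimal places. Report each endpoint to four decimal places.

(0.5642, 0.7791)

Here p̂ = 47/69 = 0.68116 and z = 1.960 (z² = 3.841600).
1 + z²/n = 1.055675.
Adjusted center: (0.68116 + z²/(2n))/1.055675 = 0.67161.
Radicand: p̂(1−p̂)/n + z²/(4n²) = 0.003147555 + 0.000201722 = 0.003349277.
Half-width = 1.960·√0.003349277/1.055675 = 0.10745.
Interval: 0.67161 ± 0.10745 → (0.5642, 0.7791).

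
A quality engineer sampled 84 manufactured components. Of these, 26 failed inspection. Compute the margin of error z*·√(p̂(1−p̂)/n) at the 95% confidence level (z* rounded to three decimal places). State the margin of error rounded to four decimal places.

Sample proportion p̂ = 26/84 = 0.30952.
Standard error of p̂: √(0.213719/84) = √0.002544272 = 0.050441.
For 95% confidence, z* = 1.960.
Margin of error = z*·SE = 1.960 × 0.050441 = 0.0989.

ME = 0.0989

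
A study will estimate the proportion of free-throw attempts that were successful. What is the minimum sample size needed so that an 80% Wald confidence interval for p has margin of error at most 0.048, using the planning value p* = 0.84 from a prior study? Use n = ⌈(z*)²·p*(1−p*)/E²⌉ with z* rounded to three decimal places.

For 80% confidence, z* = 1.282.
p*(1−p*) = 0.84·0.16 = 0.1344.
Required n before rounding: 1.643524 × 0.1344 / 0.048² = 95.872.
Rounding up, n = 96.

n = 96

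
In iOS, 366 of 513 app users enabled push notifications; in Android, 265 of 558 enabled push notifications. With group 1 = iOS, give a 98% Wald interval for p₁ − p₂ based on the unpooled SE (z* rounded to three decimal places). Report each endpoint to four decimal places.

(0.1709, 0.3062)

p̂₁ = 366/513 = 0.71345, p̂₂ = 265/558 = 0.47491; p̂₁ − p̂₂ = 0.23854.
Unpooled SE = √(p̂₁(1−p̂₁)/n₁ + p̂₂(1−p̂₂)/n₂) = √(0.000398517 + 0.000446901) = 0.029076.
z* = 2.326 at the 98% level. Margin of error = 0.06763.
CI: 0.23854 ± 0.06763 = (0.1709, 0.3062).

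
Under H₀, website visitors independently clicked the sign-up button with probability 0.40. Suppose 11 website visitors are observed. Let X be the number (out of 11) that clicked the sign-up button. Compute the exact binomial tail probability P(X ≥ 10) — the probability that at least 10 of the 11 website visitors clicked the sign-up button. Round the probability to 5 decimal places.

P = 0.00073

X ~ Binomial(n=11, p=0.40).
P(X ≥ 10) = C(11,10)·0.40^10·0.60^1 + C(11,11)·0.40^11·0.60^0.
= 0.000692 + 0.000042 = 0.00073.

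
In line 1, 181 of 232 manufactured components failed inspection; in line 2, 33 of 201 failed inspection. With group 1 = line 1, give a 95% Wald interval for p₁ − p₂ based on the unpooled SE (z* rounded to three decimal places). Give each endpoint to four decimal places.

(0.5421, 0.6899)

p̂₁ = 181/232 = 0.78017, p̂₂ = 33/201 = 0.16418; p̂₁ − p̂₂ = 0.61599.
Unpooled SE = √(p̂₁(1−p̂₁)/n₁ + p̂₂(1−p̂₂)/n₂) = √(0.000739239 + 0.000682708) = 0.037709.
z* = 1.960 at the 95% level. Margin = 1.960·0.037709 = 0.07391.
So the interval runs from 0.5421 to 0.6899.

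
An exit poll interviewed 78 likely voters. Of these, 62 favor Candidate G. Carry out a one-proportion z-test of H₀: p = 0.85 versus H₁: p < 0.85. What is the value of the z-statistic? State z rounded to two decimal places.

z = -1.36

With x = 62 successes in n = 78, p̂ = 0.79487.
Under H₀, SE = √(p₀(1−p₀)/n) = √(0.85·0.15/78) = √0.001634615 = 0.040430.
Test statistic: z = -0.05513/0.040430 = -1.36.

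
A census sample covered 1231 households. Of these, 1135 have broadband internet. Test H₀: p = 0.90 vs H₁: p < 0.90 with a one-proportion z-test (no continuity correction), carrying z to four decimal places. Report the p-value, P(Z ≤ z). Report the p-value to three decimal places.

With x = 1135 successes in n = 1231, p̂ = 0.92201.
Under H₀, SE = √(p₀(1−p₀)/n) = √(0.90·0.10/1231) = √0.000073111 = 0.008551.
z = (p̂ − p₀)/SE = (1135/1231 − 0.90)/0.008551 ≈ 2.5747.
p-value = P(Z ≤ z) with z = 2.5747 → 0.995.

p-value = 0.995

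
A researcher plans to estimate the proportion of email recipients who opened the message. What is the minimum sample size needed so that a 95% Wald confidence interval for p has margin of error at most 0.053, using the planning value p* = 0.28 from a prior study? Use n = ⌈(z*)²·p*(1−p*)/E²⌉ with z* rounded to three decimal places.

The 95% critical value is z* = 1.960.
p*(1−p*) = 0.28·0.72 = 0.2016.
Required n before rounding: 3.841600 × 0.2016 / 0.053² = 275.709.
Rounding up, n = 276.

n = 276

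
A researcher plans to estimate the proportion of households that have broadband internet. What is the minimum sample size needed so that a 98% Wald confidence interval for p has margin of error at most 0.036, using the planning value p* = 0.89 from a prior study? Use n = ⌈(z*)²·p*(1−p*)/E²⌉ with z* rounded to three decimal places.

For 98% confidence, z* = 2.326.
p*(1−p*) = 0.89·0.11 = 0.0979.
Required n before rounding: 5.410276 × 0.0979 / 0.036² = 408.693.
Rounding up, n = 409.

n = 409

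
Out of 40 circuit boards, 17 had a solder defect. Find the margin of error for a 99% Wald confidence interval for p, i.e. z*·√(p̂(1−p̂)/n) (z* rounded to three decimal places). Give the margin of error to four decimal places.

ME = 0.2013

With x = 17 successes in n = 40, p̂ = 0.42500.
SE = √(p̂(1−p̂)/n) = √(0.244375/40) = 0.078162.
z* = 2.576 at the 99% level.
So ME = 0.2013.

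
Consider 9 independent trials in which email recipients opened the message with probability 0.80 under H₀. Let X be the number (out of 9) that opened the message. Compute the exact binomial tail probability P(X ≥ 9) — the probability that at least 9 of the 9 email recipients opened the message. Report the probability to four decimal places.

X ~ Binomial(n=9, p=0.80).
P(X ≥ 9) = C(9,9)·0.80^9·0.20^0.
= 0.134218 = 0.1342.

P = 0.1342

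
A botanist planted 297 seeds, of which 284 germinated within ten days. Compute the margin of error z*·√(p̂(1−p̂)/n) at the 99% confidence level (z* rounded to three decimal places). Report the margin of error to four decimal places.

With x = 284 successes in n = 297, p̂ = 0.95623.
SE(p̂) = √(0.95623·0.04377/297) = 0.011871.
The 99% critical value is z* = 2.576.
ME = 2.576·0.011871 = 0.0306.

ME = 0.0306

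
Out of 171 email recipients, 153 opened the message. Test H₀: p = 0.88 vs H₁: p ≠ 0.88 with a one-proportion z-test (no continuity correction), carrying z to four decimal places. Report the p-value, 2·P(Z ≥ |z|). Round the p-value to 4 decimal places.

p-value = 0.5532

p̂ = 153/171 = 0.89474.
Null standard error: √(0.88·0.12/171) = √0.000617544 = 0.024850.
z = (p̂ − p₀)/SE = (153/171 − 0.88)/0.024850 ≈ 0.5930.
From the standard normal, 2·P(Z ≥ |z|) = 0.5532.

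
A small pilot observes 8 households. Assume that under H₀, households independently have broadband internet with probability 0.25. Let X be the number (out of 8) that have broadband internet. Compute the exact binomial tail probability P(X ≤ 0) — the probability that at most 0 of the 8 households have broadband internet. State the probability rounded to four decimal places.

P = 0.1001

X ~ Binomial(n=8, p=0.25).
P(X ≤ 0) = C(8,0)·0.25^0·0.75^8.
= 0.100113 = 0.1001.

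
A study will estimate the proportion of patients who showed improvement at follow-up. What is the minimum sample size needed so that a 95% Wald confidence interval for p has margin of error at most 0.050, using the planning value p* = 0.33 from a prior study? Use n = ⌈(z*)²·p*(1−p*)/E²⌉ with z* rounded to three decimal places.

n = 340

z* = 1.960 at the 95% level.
p*(1−p*) = 0.33·0.67 = 0.2211.
(z*)²·p*(1−p*)/E² = 3.841600·0.2211/0.002500 = 339.751.
⌈339.751⌉ = 340.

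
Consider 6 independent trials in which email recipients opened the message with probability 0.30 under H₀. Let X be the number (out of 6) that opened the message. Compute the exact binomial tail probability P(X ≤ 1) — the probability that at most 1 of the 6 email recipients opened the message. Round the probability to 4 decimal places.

X ~ Binomial(n=6, p=0.30).
P(X ≤ 1) = C(6,0)·0.30^0·0.70^6 + C(6,1)·0.30^1·0.70^5.
= 0.117649 + 0.302526 = 0.4202.

P = 0.4202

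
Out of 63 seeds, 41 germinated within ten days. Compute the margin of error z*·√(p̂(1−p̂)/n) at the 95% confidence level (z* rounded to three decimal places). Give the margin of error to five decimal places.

With x = 41 successes in n = 63, p̂ = 0.65079.
Standard error of p̂: √(0.227261/63) = √0.003607322 = 0.060061.
The 95% critical value is z* = 1.960.
Margin of error = z*·SE = 1.960 × 0.060061 = 0.11772.

ME = 0.11772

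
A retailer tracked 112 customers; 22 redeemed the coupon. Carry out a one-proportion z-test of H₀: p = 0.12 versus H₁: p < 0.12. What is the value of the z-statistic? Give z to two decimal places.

z = 2.49

With x = 22 successes in n = 112, p̂ = 0.19643.
Under H₀, SE = √(p₀(1−p₀)/n) = √(0.12·0.88/112) = √0.000942857 = 0.030706.
Test statistic: z = 0.07643/0.030706 = 2.49.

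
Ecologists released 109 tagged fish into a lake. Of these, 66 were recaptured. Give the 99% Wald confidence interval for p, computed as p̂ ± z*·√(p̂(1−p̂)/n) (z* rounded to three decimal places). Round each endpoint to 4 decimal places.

(0.4849, 0.7261)

The sample proportion is 66/109 = 0.60550.
Standard error of p̂: √(0.238869/109) = √0.002191457 = 0.046813.
For 99% confidence, z* = 2.576.
Margin of error: 2.576 × 0.046813 = 0.12059.
So the interval runs from 0.4849 to 0.7261.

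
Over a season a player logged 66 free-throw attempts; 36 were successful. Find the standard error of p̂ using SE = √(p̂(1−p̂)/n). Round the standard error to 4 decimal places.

p̂ = 36/66 = 0.54545.
p̂(1−p̂) = 0.247934.
Dividing by n and taking the root: √0.003756576 = 0.0613.

SE = 0.0613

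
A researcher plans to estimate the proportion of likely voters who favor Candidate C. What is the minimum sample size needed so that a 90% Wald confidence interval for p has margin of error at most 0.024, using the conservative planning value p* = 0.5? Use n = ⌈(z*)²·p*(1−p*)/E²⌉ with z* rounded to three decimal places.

n = 1175

z* = 1.645 at the 90% level.
p*(1−p*) = 0.2500.
(z*)²·p*(1−p*)/E² = 2.706025·0.2500/0.000576 = 1174.490.
⌈1174.490⌉ = 1175.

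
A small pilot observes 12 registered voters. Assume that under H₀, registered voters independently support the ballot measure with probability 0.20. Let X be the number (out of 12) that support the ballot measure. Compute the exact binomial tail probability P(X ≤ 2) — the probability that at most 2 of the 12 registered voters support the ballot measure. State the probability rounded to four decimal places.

P = 0.5583

X is binomial with n = 12 and p = 0.20.
P(X ≤ 2) = C(12,0)·0.20^0·0.80^12 + C(12,1)·0.20^1·0.80^11 + C(12,2)·0.20^2·0.80^10.
= 0.068719 + 0.206158 + 0.283468 = 0.5583.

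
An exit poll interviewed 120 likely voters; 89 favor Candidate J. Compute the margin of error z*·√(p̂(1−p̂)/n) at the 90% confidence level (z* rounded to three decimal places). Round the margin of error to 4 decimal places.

p̂ = 89/120 = 0.74167.
SE = √(p̂(1−p̂)/n) = √(0.191597/120) = 0.039958.
z* = 1.645 at the 90% level.
ME = 1.645·0.039958 = 0.0657.

ME = 0.0657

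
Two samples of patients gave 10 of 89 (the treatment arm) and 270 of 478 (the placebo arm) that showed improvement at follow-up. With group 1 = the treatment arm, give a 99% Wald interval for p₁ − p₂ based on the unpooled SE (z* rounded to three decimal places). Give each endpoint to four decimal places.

p̂₁ = 10/89 = 0.11236, p̂₂ = 270/478 = 0.56485; p̂₁ − p̂₂ = -0.45249.
Unpooled SE = √(p̂₁(1−p̂₁)/n₁ + p̂₂(1−p̂₂)/n₂) = √(0.001120617 + 0.000514213) = 0.040433.
For 99% confidence, z* = 2.576. Margin of error = 0.10416.
So the interval runs from -0.5566 to -0.3483.

(-0.5566, -0.3483)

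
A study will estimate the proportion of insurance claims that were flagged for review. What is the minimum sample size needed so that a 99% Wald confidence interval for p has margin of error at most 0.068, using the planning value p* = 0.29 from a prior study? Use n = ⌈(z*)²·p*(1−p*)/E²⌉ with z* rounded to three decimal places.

z* = 2.576 at the 99% level.
p*(1−p*) = 0.29·0.71 = 0.2059.
Required n before rounding: 6.635776 × 0.2059 / 0.068² = 295.481.
⌈295.481⌉ = 296.

n = 296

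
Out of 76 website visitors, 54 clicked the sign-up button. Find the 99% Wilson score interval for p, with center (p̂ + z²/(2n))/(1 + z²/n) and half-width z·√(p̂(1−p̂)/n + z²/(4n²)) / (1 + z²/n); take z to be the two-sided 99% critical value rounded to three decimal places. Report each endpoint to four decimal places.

(0.5640, 0.8232)

p̂ = 54/76 = 0.71053; z = 2.576, so z² = 6.635776.
Denominator 1 + z²/n = 1 + 6.635776/76 = 1.087313.
Adjusted center: (0.71053 + z²/(2n))/1.087313 = 0.69362.
Radicand: p̂(1−p̂)/n + z²/(4n²) = 0.002706298 + 0.000287213 = 0.002993511.
Half-width = z·√(radicand)/denom = 2.576·0.054713/1.087313 = 0.12962.
So the interval runs from 0.5640 to 0.8232.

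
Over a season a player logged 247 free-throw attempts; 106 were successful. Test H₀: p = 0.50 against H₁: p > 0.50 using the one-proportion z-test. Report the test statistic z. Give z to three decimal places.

z = -2.227

With x = 106 successes in n = 247, p̂ = 0.42915.
Under H₀, SE = √(p₀(1−p₀)/n) = √(0.50·0.50/247) = √0.001012146 = 0.031814.
z = (0.42915 − 0.50)/0.031814 = -0.07085/0.031814 = -2.227.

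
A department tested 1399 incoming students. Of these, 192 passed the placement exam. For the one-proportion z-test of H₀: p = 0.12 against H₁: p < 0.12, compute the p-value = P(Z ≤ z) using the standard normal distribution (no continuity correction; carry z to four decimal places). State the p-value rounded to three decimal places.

p-value = 0.976

The sample proportion is 192/1399 = 0.13724.
Null standard error: √(0.12·0.88/1399) = √0.000075482 = 0.008688.
Test statistic (full precision, shown to 4 dp): z = (192/1399 − 0.12)/SE₀ ≈ 1.9844.
p-value = P(Z ≤ z) with z = 1.9844 → 0.976.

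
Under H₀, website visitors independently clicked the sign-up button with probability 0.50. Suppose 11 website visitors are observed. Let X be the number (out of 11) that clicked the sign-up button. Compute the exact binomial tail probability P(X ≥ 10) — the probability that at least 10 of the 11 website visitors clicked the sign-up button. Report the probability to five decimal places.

P = 0.00586

X ~ Binomial(n=11, p=0.50).
P(X ≥ 10) = C(11,10)·0.50^10·0.50^1 + C(11,11)·0.50^11·0.50^0.
= 0.005371 + 0.000488 = 0.00586.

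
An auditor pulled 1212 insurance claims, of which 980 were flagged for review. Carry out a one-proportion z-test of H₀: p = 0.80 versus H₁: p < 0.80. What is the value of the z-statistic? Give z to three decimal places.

The sample proportion is 980/1212 = 0.80858.
Under H₀, SE = √(p₀(1−p₀)/n) = √(0.80·0.20/1212) = √0.000132013 = 0.011490.
Test statistic: z = 0.00858/0.011490 = 0.747.

z = 0.747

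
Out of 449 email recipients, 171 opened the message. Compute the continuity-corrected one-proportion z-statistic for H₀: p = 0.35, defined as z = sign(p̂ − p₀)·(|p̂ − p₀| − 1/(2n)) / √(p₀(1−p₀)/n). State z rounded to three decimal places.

With x = 171 successes in n = 449, p̂ = 0.38085. p̂ − p₀ = 0.030846.
Continuity correction 1/(2n) = 1/898 = 0.001114.
Corrected numerator: |0.030846| − 0.001114 = 0.029732.
Under H₀, SE = √(p₀(1−p₀)/n) = √(0.35·0.65/449) = √0.000506682 = 0.022510.
z = (+)0.029732/0.022510 = 1.321.

z = 1.321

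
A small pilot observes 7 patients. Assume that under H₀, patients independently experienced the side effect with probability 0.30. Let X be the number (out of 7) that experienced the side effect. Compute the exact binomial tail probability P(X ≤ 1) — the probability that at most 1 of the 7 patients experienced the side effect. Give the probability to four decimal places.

P = 0.3294

X is binomial with n = 7 and p = 0.30.
P(X ≤ 1) = C(7,0)·0.30^0·0.70^7 + C(7,1)·0.30^1·0.70^6.
= 0.082354 + 0.247063 = 0.3294.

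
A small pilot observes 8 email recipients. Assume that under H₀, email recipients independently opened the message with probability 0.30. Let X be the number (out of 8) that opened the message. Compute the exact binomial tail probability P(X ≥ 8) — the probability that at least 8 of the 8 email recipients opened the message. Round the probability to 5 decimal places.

P = 0.00007

X ~ Binomial(n=8, p=0.30).
P(X ≥ 8) = C(8,8)·0.30^8·0.70^0.
= 0.000066 = 0.00007.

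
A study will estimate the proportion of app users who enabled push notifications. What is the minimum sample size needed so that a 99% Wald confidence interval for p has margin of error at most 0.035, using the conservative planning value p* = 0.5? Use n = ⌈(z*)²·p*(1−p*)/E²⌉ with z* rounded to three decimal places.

n = 1355

The 99% critical value is z* = 2.576.
p*(1−p*) = 0.50·0.50 = 0.2500.
Required n before rounding: 6.635776 × 0.2500 / 0.035² = 1354.240.
Rounding up, n = 1355.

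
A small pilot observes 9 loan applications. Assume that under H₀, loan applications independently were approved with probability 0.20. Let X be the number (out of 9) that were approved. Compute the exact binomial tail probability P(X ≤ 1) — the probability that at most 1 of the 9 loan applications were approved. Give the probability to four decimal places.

X is binomial with n = 9 and p = 0.20.
P(X ≤ 1) = C(9,0)·0.20^0·0.80^9 + C(9,1)·0.20^1·0.80^8.
= 0.134218 + 0.301990 = 0.4362.

P = 0.4362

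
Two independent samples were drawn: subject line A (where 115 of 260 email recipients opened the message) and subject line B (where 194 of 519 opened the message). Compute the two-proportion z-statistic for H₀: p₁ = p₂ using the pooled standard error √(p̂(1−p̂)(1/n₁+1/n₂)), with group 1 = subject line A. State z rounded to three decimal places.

p̂₁ = 115/260 = 0.44231, p̂₂ = 194/519 = 0.37380.
Pooling: p̂ = 309/779 = 0.39666.
SE = √[p̂(1−p̂)(1/n₁+1/n₂)] = √[0.39666·0.60334·(1/260+1/519)] ≈ 0.037170.
z = 0.06851/0.037170 = 1.843.

z = 1.843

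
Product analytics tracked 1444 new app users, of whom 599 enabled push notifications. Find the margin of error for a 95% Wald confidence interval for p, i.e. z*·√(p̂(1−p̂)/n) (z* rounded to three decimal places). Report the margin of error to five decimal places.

p̂ = 599/1444 = 0.41482.
SE(p̂) = √(0.41482·0.58518/1444) = 0.012966.
The 95% critical value is z* = 1.960.
ME = 1.960·0.012966 = 0.02541.

ME = 0.02541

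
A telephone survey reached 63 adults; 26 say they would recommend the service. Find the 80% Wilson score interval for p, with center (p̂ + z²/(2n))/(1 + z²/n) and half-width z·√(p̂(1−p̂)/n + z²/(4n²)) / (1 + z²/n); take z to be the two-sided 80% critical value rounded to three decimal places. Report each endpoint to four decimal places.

p̂ = 26/63 = 0.41270; z = 1.282, so z² = 1.643524.
1 + z²/n = 1.026088.
Adjusted center: (0.41270 + z²/(2n))/1.026088 = 0.41492.
Radicand: p̂(1−p̂)/n + z²/(4n²) = 0.003847277 + 0.000103523 = 0.003950800.
Half-width = 1.282·√0.003950800/1.026088 = 0.07853.
So the interval runs from 0.3364 to 0.4934.

(0.3364, 0.4934)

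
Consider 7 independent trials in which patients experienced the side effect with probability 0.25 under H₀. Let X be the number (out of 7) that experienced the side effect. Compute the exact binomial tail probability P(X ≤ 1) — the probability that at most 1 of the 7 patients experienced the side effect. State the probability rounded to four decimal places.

P = 0.4449

X is binomial with n = 7 and p = 0.25.
P(X ≤ 1) = C(7,0)·0.25^0·0.75^7 + C(7,1)·0.25^1·0.75^6.
= 0.133484 + 0.311462 = 0.4449.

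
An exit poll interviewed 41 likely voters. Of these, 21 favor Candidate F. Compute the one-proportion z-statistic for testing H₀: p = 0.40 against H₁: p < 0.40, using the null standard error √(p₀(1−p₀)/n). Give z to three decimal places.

With x = 21 successes in n = 41, p̂ = 0.51220.
SE₀ = √(0.40·0.60/41) = 0.076509.
z = (p̂ − p₀)/SE = (0.51220 − 0.40)/0.076509 = 1.466.

z = 1.466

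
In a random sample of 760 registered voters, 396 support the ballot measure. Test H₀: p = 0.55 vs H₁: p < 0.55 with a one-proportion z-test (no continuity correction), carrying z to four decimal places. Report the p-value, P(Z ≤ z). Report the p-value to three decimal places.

p-value = 0.054

The sample proportion is 396/760 = 0.52105.
Null standard error: √(0.55·0.45/760) = √0.000325658 = 0.018046.
Test statistic (full precision, shown to 4 dp): z = (396/760 − 0.55)/SE₀ ≈ -1.6041.
p-value = P(Z ≤ z) with z = -1.6041 → 0.054.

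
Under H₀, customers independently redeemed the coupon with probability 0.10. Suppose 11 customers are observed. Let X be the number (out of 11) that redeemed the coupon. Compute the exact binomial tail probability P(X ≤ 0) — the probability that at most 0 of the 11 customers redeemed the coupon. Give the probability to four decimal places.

X is binomial with n = 11 and p = 0.10.
P(X ≤ 0) = C(11,0)·0.10^0·0.90^11.
= 0.313811 = 0.3138.

P = 0.3138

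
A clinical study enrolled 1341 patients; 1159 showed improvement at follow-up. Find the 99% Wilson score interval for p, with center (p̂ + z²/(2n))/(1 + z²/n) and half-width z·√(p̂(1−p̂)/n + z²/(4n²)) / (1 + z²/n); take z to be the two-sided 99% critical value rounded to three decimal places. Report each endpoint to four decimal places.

(0.8384, 0.8866)

Here p̂ = 1159/1341 = 0.86428 and z = 2.576 (z² = 6.635776).
Denominator 1 + z²/n = 1 + 6.635776/1341 = 1.004948.
Adjusted center: (0.86428 + z²/(2n))/1.004948 = 0.86249.
Radicand: p̂(1−p̂)/n + z²/(4n²) = 0.000087472 + 0.000000923 = 0.000088395.
Half-width = z·√(radicand)/denom = 2.576·0.009402/1.004948 = 0.02410.
Interval: 0.86249 ± 0.02410 → (0.8384, 0.8866).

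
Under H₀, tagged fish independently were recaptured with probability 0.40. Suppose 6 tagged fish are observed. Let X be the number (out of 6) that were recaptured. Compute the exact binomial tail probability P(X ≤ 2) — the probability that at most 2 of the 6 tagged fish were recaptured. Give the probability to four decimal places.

P = 0.5443

X is binomial with n = 6 and p = 0.40.
P(X ≤ 2) = C(6,0)·0.40^0·0.60^6 + C(6,1)·0.40^1·0.60^5 + C(6,2)·0.40^2·0.60^4.
= 0.046656 + 0.186624 + 0.311040 = 0.5443.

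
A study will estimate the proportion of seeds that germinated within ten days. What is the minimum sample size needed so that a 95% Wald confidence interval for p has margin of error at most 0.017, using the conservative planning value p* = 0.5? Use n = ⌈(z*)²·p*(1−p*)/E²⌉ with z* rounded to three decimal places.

z* = 1.960 at the 95% level.
p*(1−p*) = 0.50·0.50 = 0.2500.
(z*)²·p*(1−p*)/E² = 3.841600·0.2500/0.000289 = 3323.183.
Rounding up, n = 3324.

n = 3324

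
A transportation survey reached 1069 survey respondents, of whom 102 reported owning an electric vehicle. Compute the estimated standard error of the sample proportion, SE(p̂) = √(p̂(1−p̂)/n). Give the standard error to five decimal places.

Sample proportion p̂ = 102/1069 = 0.09542.
p̂(1−p̂) = 0.09542·0.90458 = 0.086315.
SE = √(0.086315/1069) = 0.00899.

SE = 0.00899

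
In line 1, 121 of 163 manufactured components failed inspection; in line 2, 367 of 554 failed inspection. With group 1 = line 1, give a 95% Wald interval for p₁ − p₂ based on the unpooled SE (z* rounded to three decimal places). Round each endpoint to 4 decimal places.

p̂₁ = 121/163 = 0.74233, p̂₂ = 367/554 = 0.66245; p̂₁ − p̂₂ = 0.07988.
SE = √(0.001173470 + 0.000403625) = √0.001577095 = 0.039713.
For 95% confidence, z* = 1.960. Margin = 1.960·0.039713 = 0.07784.
So the interval runs from 0.0020 to 0.1577.

(0.0020, 0.1577)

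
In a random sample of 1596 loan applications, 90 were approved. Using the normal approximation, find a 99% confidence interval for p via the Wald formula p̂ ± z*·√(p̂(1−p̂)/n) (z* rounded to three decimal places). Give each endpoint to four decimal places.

(0.0415, 0.0713)

The sample proportion is 90/1596 = 0.05639.
SE = √(p̂(1−p̂)/n) = √(0.053211/1596) = 0.005774.
The 99% critical value is z* = 2.576.
Margin = 2.576·0.005774 = 0.01487.
So the interval runs from 0.0415 to 0.0713.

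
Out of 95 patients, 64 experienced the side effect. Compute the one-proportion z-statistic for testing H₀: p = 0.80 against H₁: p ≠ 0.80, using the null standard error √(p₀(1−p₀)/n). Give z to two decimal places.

The sample proportion is 64/95 = 0.67368.
Null standard error: √(0.80·0.20/95) = √0.001684211 = 0.041039.
z = (p̂ − p₀)/SE = (0.67368 − 0.80)/0.041039 = -3.08.

z = -3.08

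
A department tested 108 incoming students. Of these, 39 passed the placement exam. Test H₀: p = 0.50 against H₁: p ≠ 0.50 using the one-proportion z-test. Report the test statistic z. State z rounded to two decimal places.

z = -2.89

With x = 39 successes in n = 108, p̂ = 0.36111.
Under H₀, SE = √(p₀(1−p₀)/n) = √(0.50·0.50/108) = √0.002314815 = 0.048113.
Test statistic: z = -0.13889/0.048113 = -2.89.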